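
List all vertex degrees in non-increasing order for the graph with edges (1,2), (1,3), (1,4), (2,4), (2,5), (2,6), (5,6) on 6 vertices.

Step 1: Count edges incident to each vertex:
  deg(1) = 3 (neighbors: 2, 3, 4)
  deg(2) = 4 (neighbors: 1, 4, 5, 6)
  deg(3) = 1 (neighbors: 1)
  deg(4) = 2 (neighbors: 1, 2)
  deg(5) = 2 (neighbors: 2, 6)
  deg(6) = 2 (neighbors: 2, 5)

Step 2: Sort degrees in non-increasing order:
  Degrees: [3, 4, 1, 2, 2, 2] -> sorted: [4, 3, 2, 2, 2, 1]

Degree sequence: [4, 3, 2, 2, 2, 1]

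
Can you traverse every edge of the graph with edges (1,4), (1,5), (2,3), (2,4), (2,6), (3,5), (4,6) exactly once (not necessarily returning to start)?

Step 1: Find the degree of each vertex:
  deg(1) = 2
  deg(2) = 3
  deg(3) = 2
  deg(4) = 3
  deg(5) = 2
  deg(6) = 2

Step 2: Count vertices with odd degree:
  Odd-degree vertices: 2, 4 (2 total)

Step 3: Apply Euler's theorem:
  - Eulerian circuit exists iff graph is connected and all vertices have even degree
  - Eulerian path exists iff graph is connected and has 0 or 2 odd-degree vertices

Graph is connected with exactly 2 odd-degree vertices (2, 4).
Eulerian path exists (starting and ending at the odd-degree vertices), but no Eulerian circuit.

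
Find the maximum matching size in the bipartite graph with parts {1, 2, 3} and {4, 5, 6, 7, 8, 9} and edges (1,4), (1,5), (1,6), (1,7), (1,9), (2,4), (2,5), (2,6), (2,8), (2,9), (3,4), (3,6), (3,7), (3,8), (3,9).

Step 1: List the neighbors of each left vertex:
  1: 4, 5, 6, 7, 9
  2: 4, 5, 6, 8, 9
  3: 4, 6, 7, 8, 9

Step 2: Greedily match left vertices, then look for augmenting paths:
  Match 1 -- 4
  Match 2 -- 5
  Match 3 -- 6
  No augmenting path remains.

Step 3: Verify this is maximum:
  Matching size 3 = min(|L|, |R|) = min(3, 6), which is an upper bound, so this matching is maximum.

Maximum matching: {(1,4), (2,5), (3,6)}
Size: 3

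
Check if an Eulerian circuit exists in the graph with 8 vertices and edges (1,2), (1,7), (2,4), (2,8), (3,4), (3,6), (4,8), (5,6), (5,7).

Step 1: Find the degree of each vertex:
  deg(1) = 2
  deg(2) = 3
  deg(3) = 2
  deg(4) = 3
  deg(5) = 2
  deg(6) = 2
  deg(7) = 2
  deg(8) = 2

Step 2: Count vertices with odd degree:
  Odd-degree vertices: 2, 4 (2 total)

Step 3: Apply Euler's theorem:
  - Eulerian circuit exists iff graph is connected and all vertices have even degree
  - Eulerian path exists iff graph is connected and has 0 or 2 odd-degree vertices

Graph is connected with exactly 2 odd-degree vertices (2, 4).
Eulerian path exists (starting and ending at the odd-degree vertices), but no Eulerian circuit.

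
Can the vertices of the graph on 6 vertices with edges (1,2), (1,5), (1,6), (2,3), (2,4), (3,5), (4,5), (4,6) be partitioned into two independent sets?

Step 1: Attempt 2-coloring using BFS:
  Start at vertex 1, assign color 0
  Color vertex 2 with color 1 (neighbor of 1)
  Color vertex 5 with color 1 (neighbor of 1)
  Color vertex 6 with color 1 (neighbor of 1)
  Color vertex 3 with color 0 (neighbor of 2)
  Color vertex 4 with color 0 (neighbor of 2)

Step 2: 2-coloring succeeded. No conflicts found.
  Set A (color 0): {1, 3, 4}
  Set B (color 1): {2, 5, 6}

The graph is bipartite with partition {1, 3, 4}, {2, 5, 6}.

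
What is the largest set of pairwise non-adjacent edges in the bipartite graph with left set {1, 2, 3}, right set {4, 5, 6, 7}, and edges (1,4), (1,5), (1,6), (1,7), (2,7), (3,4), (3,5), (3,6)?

Step 1: List the neighbors of each left vertex:
  1: 4, 5, 6, 7
  2: 7
  3: 4, 5, 6

Step 2: Greedily match left vertices, then look for augmenting paths:
  Match 1 -- 4
  Match 2 -- 7
  Match 3 -- 5
  No augmenting path remains.

Step 3: Verify this is maximum:
  Matching size 3 = min(|L|, |R|) = min(3, 4), which is an upper bound, so this matching is maximum.

Maximum matching: {(1,4), (2,7), (3,5)}
Size: 3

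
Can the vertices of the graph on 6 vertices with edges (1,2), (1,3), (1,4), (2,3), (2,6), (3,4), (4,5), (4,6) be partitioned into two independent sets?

Step 1: Attempt 2-coloring using BFS:
  Start at vertex 1, assign color 0
  Color vertex 2 with color 1 (neighbor of 1)
  Color vertex 3 with color 1 (neighbor of 1)
  Color vertex 4 with color 1 (neighbor of 1)

Step 2: Conflict found! Vertices 2 and 3 are adjacent but have the same color.
This means the graph contains an odd cycle.

The graph is NOT bipartite.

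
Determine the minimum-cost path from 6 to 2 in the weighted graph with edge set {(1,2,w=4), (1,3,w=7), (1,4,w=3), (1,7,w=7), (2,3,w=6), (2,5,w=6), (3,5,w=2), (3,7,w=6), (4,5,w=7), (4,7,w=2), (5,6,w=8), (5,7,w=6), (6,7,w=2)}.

Step 1: Build adjacency list with weights:
  1: 2(w=4), 3(w=7), 4(w=3), 7(w=7)
  2: 1(w=4), 3(w=6), 5(w=6)
  3: 1(w=7), 2(w=6), 5(w=2), 7(w=6)
  4: 1(w=3), 5(w=7), 7(w=2)
  5: 2(w=6), 3(w=2), 4(w=7), 6(w=8), 7(w=6)
  6: 5(w=8), 7(w=2)
  7: 1(w=7), 3(w=6), 4(w=2), 5(w=6), 6(w=2)

Step 2: Apply Dijkstra's algorithm from vertex 6:
  Visit vertex 6 (distance=0)
    Update dist[5] = 8
    Update dist[7] = 2
  Visit vertex 7 (distance=2)
    Update dist[1] = 9
    Update dist[3] = 8
    Update dist[4] = 4
  Visit vertex 4 (distance=4)
    Update dist[1] = 7
  Visit vertex 1 (distance=7)
    Update dist[2] = 11
  Visit vertex 3 (distance=8)
  Visit vertex 5 (distance=8)
  Visit vertex 2 (distance=11)

Step 3: Shortest path: 6 -> 7 -> 4 -> 1 -> 2
Total weight: 2 + 2 + 3 + 4 = 11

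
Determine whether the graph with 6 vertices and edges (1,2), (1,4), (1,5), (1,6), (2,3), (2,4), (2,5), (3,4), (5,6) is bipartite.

Step 1: Attempt 2-coloring using BFS:
  Start at vertex 1, assign color 0
  Color vertex 2 with color 1 (neighbor of 1)
  Color vertex 4 with color 1 (neighbor of 1)
  Color vertex 5 with color 1 (neighbor of 1)
  Color vertex 6 with color 1 (neighbor of 1)
  Color vertex 3 with color 0 (neighbor of 2)

Step 2: Conflict found! Vertices 2 and 4 are adjacent but have the same color.
This means the graph contains an odd cycle.

The graph is NOT bipartite.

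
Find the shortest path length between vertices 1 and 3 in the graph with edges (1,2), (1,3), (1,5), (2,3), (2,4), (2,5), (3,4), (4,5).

Step 1: Build adjacency list:
  1: 2, 3, 5
  2: 1, 3, 4, 5
  3: 1, 2, 4
  4: 2, 3, 5
  5: 1, 2, 4

Step 2: BFS from vertex 1 to find shortest path to 3:
  vertex 2 reached at distance 1
  vertex 3 reached at distance 1

Step 3: Shortest path: 1 -> 3
Path length: 1 edge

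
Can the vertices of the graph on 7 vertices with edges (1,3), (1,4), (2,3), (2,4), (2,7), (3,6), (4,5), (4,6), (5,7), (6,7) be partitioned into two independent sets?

Step 1: Attempt 2-coloring using BFS:
  Start at vertex 1, assign color 0
  Color vertex 3 with color 1 (neighbor of 1)
  Color vertex 4 with color 1 (neighbor of 1)
  Color vertex 2 with color 0 (neighbor of 3)
  Color vertex 6 with color 0 (neighbor of 3)
  Color vertex 5 with color 0 (neighbor of 4)
  Color vertex 7 with color 1 (neighbor of 2)

Step 2: 2-coloring succeeded. No conflicts found.
  Set A (color 0): {1, 2, 5, 6}
  Set B (color 1): {3, 4, 7}

The graph is bipartite with partition {1, 2, 5, 6}, {3, 4, 7}.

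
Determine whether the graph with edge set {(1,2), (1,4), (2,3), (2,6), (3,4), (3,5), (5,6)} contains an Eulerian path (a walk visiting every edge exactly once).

Step 1: Find the degree of each vertex:
  deg(1) = 2
  deg(2) = 3
  deg(3) = 3
  deg(4) = 2
  deg(5) = 2
  deg(6) = 2

Step 2: Count vertices with odd degree:
  Odd-degree vertices: 2, 3 (2 total)

Step 3: Apply Euler's theorem:
  - Eulerian circuit exists iff graph is connected and all vertices have even degree
  - Eulerian path exists iff graph is connected and has 0 or 2 odd-degree vertices

Graph is connected with exactly 2 odd-degree vertices (2, 3).
Eulerian path exists (starting and ending at the odd-degree vertices), but no Eulerian circuit.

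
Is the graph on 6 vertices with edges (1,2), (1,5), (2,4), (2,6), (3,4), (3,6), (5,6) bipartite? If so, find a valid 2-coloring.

Step 1: Attempt 2-coloring using BFS:
  Start at vertex 1, assign color 0
  Color vertex 2 with color 1 (neighbor of 1)
  Color vertex 5 with color 1 (neighbor of 1)
  Color vertex 4 with color 0 (neighbor of 2)
  Color vertex 6 with color 0 (neighbor of 2)
  Color vertex 3 with color 1 (neighbor of 4)

Step 2: 2-coloring succeeded. No conflicts found.
  Set A (color 0): {1, 4, 6}
  Set B (color 1): {2, 3, 5}

The graph is bipartite with partition {1, 4, 6}, {2, 3, 5}.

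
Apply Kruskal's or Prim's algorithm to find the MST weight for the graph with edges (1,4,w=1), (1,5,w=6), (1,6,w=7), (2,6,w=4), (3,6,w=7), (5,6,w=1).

Apply Kruskal's algorithm (sort edges by weight, add if no cycle):

Sorted edges by weight:
  (1,4) w=1
  (5,6) w=1
  (2,6) w=4
  (1,5) w=6
  (1,6) w=7
  (3,6) w=7

Add edge (1,4) w=1 -- no cycle. Running total: 1
Add edge (5,6) w=1 -- no cycle. Running total: 2
Add edge (2,6) w=4 -- no cycle. Running total: 6
Add edge (1,5) w=6 -- no cycle. Running total: 12
Skip edge (1,6) w=7 -- would create cycle
Add edge (3,6) w=7 -- no cycle. Running total: 19

MST edges: (1,4,w=1), (5,6,w=1), (2,6,w=4), (1,5,w=6), (3,6,w=7)
Total MST weight: 1 + 1 + 4 + 6 + 7 = 19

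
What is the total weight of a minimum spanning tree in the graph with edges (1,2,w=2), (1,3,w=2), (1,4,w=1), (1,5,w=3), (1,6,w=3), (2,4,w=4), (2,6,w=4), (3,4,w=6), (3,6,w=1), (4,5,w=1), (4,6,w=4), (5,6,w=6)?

Apply Kruskal's algorithm (sort edges by weight, add if no cycle):

Sorted edges by weight:
  (1,4) w=1
  (3,6) w=1
  (4,5) w=1
  (1,3) w=2
  (1,2) w=2
  (1,6) w=3
  (1,5) w=3
  (2,6) w=4
  (2,4) w=4
  (4,6) w=4
  (3,4) w=6
  (5,6) w=6

Add edge (1,4) w=1 -- no cycle. Running total: 1
Add edge (3,6) w=1 -- no cycle. Running total: 2
Add edge (4,5) w=1 -- no cycle. Running total: 3
Add edge (1,3) w=2 -- no cycle. Running total: 5
Add edge (1,2) w=2 -- no cycle. Running total: 7

MST edges: (1,4,w=1), (3,6,w=1), (4,5,w=1), (1,3,w=2), (1,2,w=2)
Total MST weight: 1 + 1 + 1 + 2 + 2 = 7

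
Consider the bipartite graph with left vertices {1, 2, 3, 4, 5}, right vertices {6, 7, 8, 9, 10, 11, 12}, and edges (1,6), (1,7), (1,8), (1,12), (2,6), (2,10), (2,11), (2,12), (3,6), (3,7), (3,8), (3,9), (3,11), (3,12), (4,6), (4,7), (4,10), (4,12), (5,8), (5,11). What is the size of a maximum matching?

Step 1: List the neighbors of each left vertex:
  1: 6, 7, 8, 12
  2: 6, 10, 11, 12
  3: 6, 7, 8, 9, 11, 12
  4: 6, 7, 10, 12
  5: 8, 11

Step 2: Greedily match left vertices, then look for augmenting paths:
  Match 1 -- 6
  Match 2 -- 10
  Match 3 -- 7
  Match 4 -- 12
  Match 5 -- 8
  No augmenting path remains.

Step 3: Verify this is maximum:
  Matching size 5 = min(|L|, |R|) = min(5, 7), which is an upper bound, so this matching is maximum.

Maximum matching: {(1,6), (2,10), (3,7), (4,12), (5,8)}
Size: 5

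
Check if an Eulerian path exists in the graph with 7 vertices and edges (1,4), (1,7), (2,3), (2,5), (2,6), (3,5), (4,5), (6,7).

Step 1: Find the degree of each vertex:
  deg(1) = 2
  deg(2) = 3
  deg(3) = 2
  deg(4) = 2
  deg(5) = 3
  deg(6) = 2
  deg(7) = 2

Step 2: Count vertices with odd degree:
  Odd-degree vertices: 2, 5 (2 total)

Step 3: Apply Euler's theorem:
  - Eulerian circuit exists iff graph is connected and all vertices have even degree
  - Eulerian path exists iff graph is connected and has 0 or 2 odd-degree vertices

Graph is connected with exactly 2 odd-degree vertices (2, 5).
Eulerian path exists (starting and ending at the odd-degree vertices), but no Eulerian circuit.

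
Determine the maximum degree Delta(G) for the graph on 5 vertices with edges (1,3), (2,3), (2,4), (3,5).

Step 1: Count edges incident to each vertex:
  deg(1) = 1 (neighbors: 3)
  deg(2) = 2 (neighbors: 3, 4)
  deg(3) = 3 (neighbors: 1, 2, 5)
  deg(4) = 1 (neighbors: 2)
  deg(5) = 1 (neighbors: 3)

Step 2: Find maximum:
  max(1, 2, 3, 1, 1) = 3 (vertex 3)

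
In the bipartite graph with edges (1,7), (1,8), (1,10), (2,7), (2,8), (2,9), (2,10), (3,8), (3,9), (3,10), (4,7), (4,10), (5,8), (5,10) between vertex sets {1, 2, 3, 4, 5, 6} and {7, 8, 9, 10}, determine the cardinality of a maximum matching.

Step 1: List the neighbors of each left vertex:
  1: 7, 8, 10
  2: 7, 8, 9, 10
  3: 8, 9, 10
  4: 7, 10
  5: 8, 10
  6: (none)

Step 2: Greedily match left vertices, then look for augmenting paths:
  Match 1 -- 7
  Match 2 -- 8
  Match 3 -- 9
  Match 4 -- 10
  No augmenting path remains.

Step 3: Verify this is maximum:
  Matching size 4 = min(|L|, |R|) = min(6, 4), which is an upper bound, so this matching is maximum.

Maximum matching: {(1,7), (2,8), (3,9), (4,10)}
Size: 4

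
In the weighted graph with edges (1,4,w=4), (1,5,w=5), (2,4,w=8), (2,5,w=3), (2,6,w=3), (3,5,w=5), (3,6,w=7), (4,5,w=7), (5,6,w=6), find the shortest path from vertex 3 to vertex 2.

Step 1: Build adjacency list with weights:
  1: 4(w=4), 5(w=5)
  2: 4(w=8), 5(w=3), 6(w=3)
  3: 5(w=5), 6(w=7)
  4: 1(w=4), 2(w=8), 5(w=7)
  5: 1(w=5), 2(w=3), 3(w=5), 4(w=7), 6(w=6)
  6: 2(w=3), 3(w=7), 5(w=6)

Step 2: Apply Dijkstra's algorithm from vertex 3:
  Visit vertex 3 (distance=0)
    Update dist[5] = 5
    Update dist[6] = 7
  Visit vertex 5 (distance=5)
    Update dist[1] = 10
    Update dist[2] = 8
    Update dist[4] = 12
  Visit vertex 6 (distance=7)
  Visit vertex 2 (distance=8)

Step 3: Shortest path: 3 -> 5 -> 2
Total weight: 5 + 3 = 8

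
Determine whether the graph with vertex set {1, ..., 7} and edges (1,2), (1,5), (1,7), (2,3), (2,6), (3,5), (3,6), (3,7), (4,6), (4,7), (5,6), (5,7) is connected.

Step 1: Build adjacency list from edges:
  1: 2, 5, 7
  2: 1, 3, 6
  3: 2, 5, 6, 7
  4: 6, 7
  5: 1, 3, 6, 7
  6: 2, 3, 4, 5
  7: 1, 3, 4, 5

Step 2: Run BFS/DFS from vertex 1:
  Visited: {1, 2, 5, 7, 3, 6, 4}
  Reached 7 of 7 vertices

Step 3: All 7 vertices reached from vertex 1, so the graph is connected.
Answer: Yes, the graph is connected.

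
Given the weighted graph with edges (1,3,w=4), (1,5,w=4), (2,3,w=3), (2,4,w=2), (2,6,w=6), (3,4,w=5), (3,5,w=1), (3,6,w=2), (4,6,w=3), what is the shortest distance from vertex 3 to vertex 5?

Step 1: Build adjacency list with weights:
  1: 3(w=4), 5(w=4)
  2: 3(w=3), 4(w=2), 6(w=6)
  3: 1(w=4), 2(w=3), 4(w=5), 5(w=1), 6(w=2)
  4: 2(w=2), 3(w=5), 6(w=3)
  5: 1(w=4), 3(w=1)
  6: 2(w=6), 3(w=2), 4(w=3)

Step 2: Apply Dijkstra's algorithm from vertex 3:
  Visit vertex 3 (distance=0)
    Update dist[1] = 4
    Update dist[2] = 3
    Update dist[4] = 5
    Update dist[5] = 1
    Update dist[6] = 2
  Visit vertex 5 (distance=1)

Step 3: Shortest path: 3 -> 5
Total weight: 1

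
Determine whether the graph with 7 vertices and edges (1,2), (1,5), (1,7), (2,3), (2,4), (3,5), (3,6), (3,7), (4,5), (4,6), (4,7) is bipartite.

Step 1: Attempt 2-coloring using BFS:
  Start at vertex 1, assign color 0
  Color vertex 2 with color 1 (neighbor of 1)
  Color vertex 5 with color 1 (neighbor of 1)
  Color vertex 7 with color 1 (neighbor of 1)
  Color vertex 3 with color 0 (neighbor of 2)
  Color vertex 4 with color 0 (neighbor of 2)
  Color vertex 6 with color 1 (neighbor of 3)

Step 2: 2-coloring succeeded. No conflicts found.
  Set A (color 0): {1, 3, 4}
  Set B (color 1): {2, 5, 6, 7}

The graph is bipartite with partition {1, 3, 4}, {2, 5, 6, 7}.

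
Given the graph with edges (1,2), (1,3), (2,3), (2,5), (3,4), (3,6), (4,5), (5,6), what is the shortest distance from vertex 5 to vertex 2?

Step 1: Build adjacency list:
  1: 2, 3
  2: 1, 3, 5
  3: 1, 2, 4, 6
  4: 3, 5
  5: 2, 4, 6
  6: 3, 5

Step 2: BFS from vertex 5 to find shortest path to 2:
  vertex 2 reached at distance 1

Step 3: Shortest path: 5 -> 2
Path length: 1 edge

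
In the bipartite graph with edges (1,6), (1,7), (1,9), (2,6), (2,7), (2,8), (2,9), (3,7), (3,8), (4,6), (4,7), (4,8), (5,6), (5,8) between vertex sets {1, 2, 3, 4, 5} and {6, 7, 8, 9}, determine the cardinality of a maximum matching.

Step 1: List the neighbors of each left vertex:
  1: 6, 7, 9
  2: 6, 7, 8, 9
  3: 7, 8
  4: 6, 7, 8
  5: 6, 8

Step 2: Greedily match left vertices, then look for augmenting paths:
  Match 1 -- 9
  Match 2 -- 7
  Match 3 -- 8
  Match 4 -- 6
  No augmenting path remains.

Step 3: Verify this is maximum:
  Matching size 4 = min(|L|, |R|) = min(5, 4), which is an upper bound, so this matching is maximum.

Maximum matching: {(1,9), (2,7), (3,8), (4,6)}
Size: 4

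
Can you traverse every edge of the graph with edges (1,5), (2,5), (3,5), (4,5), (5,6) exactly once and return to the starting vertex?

Step 1: Find the degree of each vertex:
  deg(1) = 1
  deg(2) = 1
  deg(3) = 1
  deg(4) = 1
  deg(5) = 5
  deg(6) = 1

Step 2: Count vertices with odd degree:
  Odd-degree vertices: 1, 2, 3, 4, 5, 6 (6 total)

Step 3: Apply Euler's theorem:
  - Eulerian circuit exists iff graph is connected and all vertices have even degree
  - Eulerian path exists iff graph is connected and has 0 or 2 odd-degree vertices

Graph has 6 odd-degree vertices (need 0 or 2).
Neither Eulerian path nor Eulerian circuit exists.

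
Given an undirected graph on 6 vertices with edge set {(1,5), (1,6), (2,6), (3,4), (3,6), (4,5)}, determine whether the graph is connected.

Step 1: Build adjacency list from edges:
  1: 5, 6
  2: 6
  3: 4, 6
  4: 3, 5
  5: 1, 4
  6: 1, 2, 3

Step 2: Run BFS/DFS from vertex 1:
  Visited: {1, 5, 6, 4, 2, 3}
  Reached 6 of 6 vertices

Step 3: All 6 vertices reached from vertex 1, so the graph is connected.
Answer: Yes, the graph is connected.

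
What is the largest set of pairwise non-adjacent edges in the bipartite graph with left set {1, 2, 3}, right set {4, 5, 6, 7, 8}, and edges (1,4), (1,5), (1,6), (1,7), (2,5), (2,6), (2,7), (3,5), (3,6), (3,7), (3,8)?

Step 1: List the neighbors of each left vertex:
  1: 4, 5, 6, 7
  2: 5, 6, 7
  3: 5, 6, 7, 8

Step 2: Greedily match left vertices, then look for augmenting paths:
  Match 1 -- 4
  Match 2 -- 5
  Match 3 -- 6
  No augmenting path remains.

Step 3: Verify this is maximum:
  Matching size 3 = min(|L|, |R|) = min(3, 5), which is an upper bound, so this matching is maximum.

Maximum matching: {(1,4), (2,5), (3,6)}
Size: 3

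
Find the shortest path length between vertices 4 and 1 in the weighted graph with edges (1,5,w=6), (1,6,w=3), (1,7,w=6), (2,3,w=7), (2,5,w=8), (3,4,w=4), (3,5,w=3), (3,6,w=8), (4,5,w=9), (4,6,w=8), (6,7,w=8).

Step 1: Build adjacency list with weights:
  1: 5(w=6), 6(w=3), 7(w=6)
  2: 3(w=7), 5(w=8)
  3: 2(w=7), 4(w=4), 5(w=3), 6(w=8)
  4: 3(w=4), 5(w=9), 6(w=8)
  5: 1(w=6), 2(w=8), 3(w=3), 4(w=9)
  6: 1(w=3), 3(w=8), 4(w=8), 7(w=8)
  7: 1(w=6), 6(w=8)

Step 2: Apply Dijkstra's algorithm from vertex 4:
  Visit vertex 4 (distance=0)
    Update dist[3] = 4
    Update dist[5] = 9
    Update dist[6] = 8
  Visit vertex 3 (distance=4)
    Update dist[2] = 11
    Update dist[5] = 7
  Visit vertex 5 (distance=7)
    Update dist[1] = 13
  Visit vertex 6 (distance=8)
    Update dist[1] = 11
    Update dist[7] = 16
  Visit vertex 1 (distance=11)

Step 3: Shortest path: 4 -> 6 -> 1
Total weight: 8 + 3 = 11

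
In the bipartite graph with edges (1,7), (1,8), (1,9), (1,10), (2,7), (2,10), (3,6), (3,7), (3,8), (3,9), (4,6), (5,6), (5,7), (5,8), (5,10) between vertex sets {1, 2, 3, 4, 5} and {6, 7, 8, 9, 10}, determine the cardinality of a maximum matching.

Step 1: List the neighbors of each left vertex:
  1: 7, 8, 9, 10
  2: 7, 10
  3: 6, 7, 8, 9
  4: 6
  5: 6, 7, 8, 10

Step 2: Greedily match left vertices, then look for augmenting paths:
  Match 1 -- 7
  Match 2 -- 10
  Match 3 -- 9
  Match 4 -- 6
  Match 5 -- 8
  No augmenting path remains.

Step 3: Verify this is maximum:
  Matching size 5 = min(|L|, |R|) = min(5, 5), which is an upper bound, so this matching is maximum.

Maximum matching: {(1,7), (2,10), (3,9), (4,6), (5,8)}
Size: 5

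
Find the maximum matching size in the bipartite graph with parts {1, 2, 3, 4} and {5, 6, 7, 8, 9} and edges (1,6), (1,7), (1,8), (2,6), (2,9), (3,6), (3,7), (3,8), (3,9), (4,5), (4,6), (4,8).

Step 1: List the neighbors of each left vertex:
  1: 6, 7, 8
  2: 6, 9
  3: 6, 7, 8, 9
  4: 5, 6, 8

Step 2: Greedily match left vertices, then look for augmenting paths:
  Match 1 -- 6
  Match 2 -- 9
  Match 3 -- 7
  Match 4 -- 5
  No augmenting path remains.

Step 3: Verify this is maximum:
  Matching size 4 = min(|L|, |R|) = min(4, 5), which is an upper bound, so this matching is maximum.

Maximum matching: {(1,6), (2,9), (3,7), (4,5)}
Size: 4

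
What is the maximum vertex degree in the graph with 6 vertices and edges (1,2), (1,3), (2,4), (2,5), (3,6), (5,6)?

Step 1: Count edges incident to each vertex:
  deg(1) = 2 (neighbors: 2, 3)
  deg(2) = 3 (neighbors: 1, 4, 5)
  deg(3) = 2 (neighbors: 1, 6)
  deg(4) = 1 (neighbors: 2)
  deg(5) = 2 (neighbors: 2, 6)
  deg(6) = 2 (neighbors: 3, 5)

Step 2: Find maximum:
  max(2, 3, 2, 1, 2, 2) = 3 (vertex 2)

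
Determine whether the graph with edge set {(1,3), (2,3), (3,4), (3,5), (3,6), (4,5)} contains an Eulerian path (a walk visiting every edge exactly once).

Step 1: Find the degree of each vertex:
  deg(1) = 1
  deg(2) = 1
  deg(3) = 5
  deg(4) = 2
  deg(5) = 2
  deg(6) = 1

Step 2: Count vertices with odd degree:
  Odd-degree vertices: 1, 2, 3, 6 (4 total)

Step 3: Apply Euler's theorem:
  - Eulerian circuit exists iff graph is connected and all vertices have even degree
  - Eulerian path exists iff graph is connected and has 0 or 2 odd-degree vertices

Graph has 4 odd-degree vertices (need 0 or 2).
Neither Eulerian path nor Eulerian circuit exists.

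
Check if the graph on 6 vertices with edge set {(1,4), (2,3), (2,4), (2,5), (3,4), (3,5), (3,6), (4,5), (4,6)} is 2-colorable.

Step 1: Attempt 2-coloring using BFS:
  Start at vertex 1, assign color 0
  Color vertex 4 with color 1 (neighbor of 1)
  Color vertex 2 with color 0 (neighbor of 4)
  Color vertex 3 with color 0 (neighbor of 4)
  Color vertex 5 with color 0 (neighbor of 4)
  Color vertex 6 with color 0 (neighbor of 4)

Step 2: Conflict found! Vertices 2 and 3 are adjacent but have the same color.
This means the graph contains an odd cycle.

The graph is NOT bipartite.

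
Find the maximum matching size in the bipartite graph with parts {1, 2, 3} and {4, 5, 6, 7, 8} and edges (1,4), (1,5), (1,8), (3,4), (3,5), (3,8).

Step 1: List the neighbors of each left vertex:
  1: 4, 5, 8
  2: (none)
  3: 4, 5, 8

Step 2: Greedily match left vertices, then look for augmenting paths:
  Match 1 -- 4
  Match 3 -- 5
  No augmenting path remains.

Step 3: Verify this is maximum:
  Matching has size 2. The vertex set {1, 3} covers every edge and has size 2; any matching has at most one edge per cover vertex, so 2 is maximum (König's theorem).

Maximum matching: {(1,4), (3,5)}
Size: 2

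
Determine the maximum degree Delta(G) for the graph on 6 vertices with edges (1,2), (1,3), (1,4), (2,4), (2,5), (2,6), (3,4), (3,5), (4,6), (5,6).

Step 1: Count edges incident to each vertex:
  deg(1) = 3 (neighbors: 2, 3, 4)
  deg(2) = 4 (neighbors: 1, 4, 5, 6)
  deg(3) = 3 (neighbors: 1, 4, 5)
  deg(4) = 4 (neighbors: 1, 2, 3, 6)
  deg(5) = 3 (neighbors: 2, 3, 6)
  deg(6) = 3 (neighbors: 2, 4, 5)

Step 2: Find maximum:
  max(3, 4, 3, 4, 3, 3) = 4 (vertex 2)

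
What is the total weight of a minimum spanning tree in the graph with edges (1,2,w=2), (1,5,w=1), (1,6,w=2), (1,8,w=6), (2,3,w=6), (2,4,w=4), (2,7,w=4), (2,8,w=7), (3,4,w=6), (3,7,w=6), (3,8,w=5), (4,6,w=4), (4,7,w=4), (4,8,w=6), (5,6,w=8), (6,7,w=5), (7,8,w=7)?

Apply Kruskal's algorithm (sort edges by weight, add if no cycle):

Sorted edges by weight:
  (1,5) w=1
  (1,2) w=2
  (1,6) w=2
  (2,4) w=4
  (2,7) w=4
  (4,6) w=4
  (4,7) w=4
  (3,8) w=5
  (6,7) w=5
  (1,8) w=6
  (2,3) w=6
  (3,4) w=6
  (3,7) w=6
  (4,8) w=6
  (2,8) w=7
  (7,8) w=7
  (5,6) w=8

Add edge (1,5) w=1 -- no cycle. Running total: 1
Add edge (1,2) w=2 -- no cycle. Running total: 3
Add edge (1,6) w=2 -- no cycle. Running total: 5
Add edge (2,4) w=4 -- no cycle. Running total: 9
Add edge (2,7) w=4 -- no cycle. Running total: 13
Skip edge (4,6) w=4 -- would create cycle
Skip edge (4,7) w=4 -- would create cycle
Add edge (3,8) w=5 -- no cycle. Running total: 18
Skip edge (6,7) w=5 -- would create cycle
Add edge (1,8) w=6 -- no cycle. Running total: 24

MST edges: (1,5,w=1), (1,2,w=2), (1,6,w=2), (2,4,w=4), (2,7,w=4), (3,8,w=5), (1,8,w=6)
Total MST weight: 1 + 2 + 2 + 4 + 4 + 5 + 6 = 24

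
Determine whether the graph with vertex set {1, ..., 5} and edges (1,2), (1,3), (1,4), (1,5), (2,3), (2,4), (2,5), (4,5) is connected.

Step 1: Build adjacency list from edges:
  1: 2, 3, 4, 5
  2: 1, 3, 4, 5
  3: 1, 2
  4: 1, 2, 5
  5: 1, 2, 4

Step 2: Run BFS/DFS from vertex 1:
  Visited: {1, 2, 3, 4, 5}
  Reached 5 of 5 vertices

Step 3: All 5 vertices reached from vertex 1, so the graph is connected.
Answer: Yes, the graph is connected.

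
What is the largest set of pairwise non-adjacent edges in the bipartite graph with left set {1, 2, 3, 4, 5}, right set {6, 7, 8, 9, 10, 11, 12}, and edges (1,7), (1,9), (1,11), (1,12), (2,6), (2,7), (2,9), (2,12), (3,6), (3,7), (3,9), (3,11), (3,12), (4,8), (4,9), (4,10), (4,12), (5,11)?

Step 1: List the neighbors of each left vertex:
  1: 7, 9, 11, 12
  2: 6, 7, 9, 12
  3: 6, 7, 9, 11, 12
  4: 8, 9, 10, 12
  5: 11

Step 2: Greedily match left vertices, then look for augmenting paths:
  Match 1 -- 7
  Match 2 -- 6
  Match 3 -- 9
  Match 4 -- 8
  Match 5 -- 11
  No augmenting path remains.

Step 3: Verify this is maximum:
  Matching size 5 = min(|L|, |R|) = min(5, 7), which is an upper bound, so this matching is maximum.

Maximum matching: {(1,7), (2,6), (3,9), (4,8), (5,11)}
Size: 5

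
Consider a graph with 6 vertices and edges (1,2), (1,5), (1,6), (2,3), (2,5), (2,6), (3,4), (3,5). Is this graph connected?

Step 1: Build adjacency list from edges:
  1: 2, 5, 6
  2: 1, 3, 5, 6
  3: 2, 4, 5
  4: 3
  5: 1, 2, 3
  6: 1, 2

Step 2: Run BFS/DFS from vertex 1:
  Visited: {1, 2, 5, 6, 3, 4}
  Reached 6 of 6 vertices

Step 3: All 6 vertices reached from vertex 1, so the graph is connected.
Answer: Yes, the graph is connected.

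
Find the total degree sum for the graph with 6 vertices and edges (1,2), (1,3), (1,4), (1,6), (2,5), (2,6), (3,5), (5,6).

Step 1: Count edges incident to each vertex:
  deg(1) = 4 (neighbors: 2, 3, 4, 6)
  deg(2) = 3 (neighbors: 1, 5, 6)
  deg(3) = 2 (neighbors: 1, 5)
  deg(4) = 1 (neighbors: 1)
  deg(5) = 3 (neighbors: 2, 3, 6)
  deg(6) = 3 (neighbors: 1, 2, 5)

Step 2: Sum all degrees:
  4 + 3 + 2 + 1 + 3 + 3 = 16

Verification: sum of degrees = 2 * |E| = 2 * 8 = 16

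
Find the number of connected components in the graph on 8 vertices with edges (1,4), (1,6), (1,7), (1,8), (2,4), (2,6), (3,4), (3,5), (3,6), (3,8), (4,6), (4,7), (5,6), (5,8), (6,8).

Step 1: Build adjacency list from edges:
  1: 4, 6, 7, 8
  2: 4, 6
  3: 4, 5, 6, 8
  4: 1, 2, 3, 6, 7
  5: 3, 6, 8
  6: 1, 2, 3, 4, 5, 8
  7: 1, 4
  8: 1, 3, 5, 6

Step 2: Run BFS/DFS from vertex 1:
  Visited: {1, 4, 6, 7, 8, 2, 3, 5}
  Reached 8 of 8 vertices

Step 3: All 8 vertices reached from vertex 1, so the graph is connected.
Number of connected components: 1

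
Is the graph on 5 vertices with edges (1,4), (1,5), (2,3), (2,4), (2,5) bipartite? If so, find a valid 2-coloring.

Step 1: Attempt 2-coloring using BFS:
  Start at vertex 1, assign color 0
  Color vertex 4 with color 1 (neighbor of 1)
  Color vertex 5 with color 1 (neighbor of 1)
  Color vertex 2 with color 0 (neighbor of 4)
  Color vertex 3 with color 1 (neighbor of 2)

Step 2: 2-coloring succeeded. No conflicts found.
  Set A (color 0): {1, 2}
  Set B (color 1): {3, 4, 5}

The graph is bipartite with partition {1, 2}, {3, 4, 5}.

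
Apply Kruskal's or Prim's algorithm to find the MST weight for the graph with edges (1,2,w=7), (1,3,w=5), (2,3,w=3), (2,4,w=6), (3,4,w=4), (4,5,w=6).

Apply Kruskal's algorithm (sort edges by weight, add if no cycle):

Sorted edges by weight:
  (2,3) w=3
  (3,4) w=4
  (1,3) w=5
  (2,4) w=6
  (4,5) w=6
  (1,2) w=7

Add edge (2,3) w=3 -- no cycle. Running total: 3
Add edge (3,4) w=4 -- no cycle. Running total: 7
Add edge (1,3) w=5 -- no cycle. Running total: 12
Skip edge (2,4) w=6 -- would create cycle
Add edge (4,5) w=6 -- no cycle. Running total: 18

MST edges: (2,3,w=3), (3,4,w=4), (1,3,w=5), (4,5,w=6)
Total MST weight: 3 + 4 + 5 + 6 = 18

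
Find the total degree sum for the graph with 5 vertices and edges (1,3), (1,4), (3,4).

Step 1: Count edges incident to each vertex:
  deg(1) = 2 (neighbors: 3, 4)
  deg(2) = 0 (neighbors: none)
  deg(3) = 2 (neighbors: 1, 4)
  deg(4) = 2 (neighbors: 1, 3)
  deg(5) = 0 (neighbors: none)

Step 2: Sum all degrees:
  2 + 0 + 2 + 2 + 0 = 6

Verification: sum of degrees = 2 * |E| = 2 * 3 = 6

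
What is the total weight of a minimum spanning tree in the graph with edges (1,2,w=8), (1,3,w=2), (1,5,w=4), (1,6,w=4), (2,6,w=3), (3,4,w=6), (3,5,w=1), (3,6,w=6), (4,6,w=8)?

Apply Kruskal's algorithm (sort edges by weight, add if no cycle):

Sorted edges by weight:
  (3,5) w=1
  (1,3) w=2
  (2,6) w=3
  (1,6) w=4
  (1,5) w=4
  (3,4) w=6
  (3,6) w=6
  (1,2) w=8
  (4,6) w=8

Add edge (3,5) w=1 -- no cycle. Running total: 1
Add edge (1,3) w=2 -- no cycle. Running total: 3
Add edge (2,6) w=3 -- no cycle. Running total: 6
Add edge (1,6) w=4 -- no cycle. Running total: 10
Skip edge (1,5) w=4 -- would create cycle
Add edge (3,4) w=6 -- no cycle. Running total: 16

MST edges: (3,5,w=1), (1,3,w=2), (2,6,w=3), (1,6,w=4), (3,4,w=6)
Total MST weight: 1 + 2 + 3 + 4 + 6 = 16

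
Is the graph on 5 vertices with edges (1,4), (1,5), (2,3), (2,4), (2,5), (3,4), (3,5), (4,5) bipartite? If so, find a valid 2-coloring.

Step 1: Attempt 2-coloring using BFS:
  Start at vertex 1, assign color 0
  Color vertex 4 with color 1 (neighbor of 1)
  Color vertex 5 with color 1 (neighbor of 1)
  Color vertex 2 with color 0 (neighbor of 4)
  Color vertex 3 with color 0 (neighbor of 4)

Step 2: Conflict found! Vertices 4 and 5 are adjacent but have the same color.
This means the graph contains an odd cycle.

The graph is NOT bipartite.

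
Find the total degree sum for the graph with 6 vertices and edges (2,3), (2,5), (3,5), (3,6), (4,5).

Step 1: Count edges incident to each vertex:
  deg(1) = 0 (neighbors: none)
  deg(2) = 2 (neighbors: 3, 5)
  deg(3) = 3 (neighbors: 2, 5, 6)
  deg(4) = 1 (neighbors: 5)
  deg(5) = 3 (neighbors: 2, 3, 4)
  deg(6) = 1 (neighbors: 3)

Step 2: Sum all degrees:
  0 + 2 + 3 + 1 + 3 + 1 = 10

Verification: sum of degrees = 2 * |E| = 2 * 5 = 10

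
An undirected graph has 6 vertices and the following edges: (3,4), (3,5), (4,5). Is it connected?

Step 1: Build adjacency list from edges:
  1: (none)
  2: (none)
  3: 4, 5
  4: 3, 5
  5: 3, 4
  6: (none)

Step 2: Run BFS/DFS from vertex 1:
  Visited: {1}
  Reached 1 of 6 vertices

Step 3: Only 1 of 6 vertices reached. Graph is disconnected.
Connected components: {1}, {2}, {3, 4, 5}, {6}
Answer: No, the graph is not connected (4 components).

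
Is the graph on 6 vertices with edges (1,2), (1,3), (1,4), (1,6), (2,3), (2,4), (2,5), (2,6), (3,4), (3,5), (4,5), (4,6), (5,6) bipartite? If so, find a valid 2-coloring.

Step 1: Attempt 2-coloring using BFS:
  Start at vertex 1, assign color 0
  Color vertex 2 with color 1 (neighbor of 1)
  Color vertex 3 with color 1 (neighbor of 1)
  Color vertex 4 with color 1 (neighbor of 1)
  Color vertex 6 with color 1 (neighbor of 1)

Step 2: Conflict found! Vertices 2 and 3 are adjacent but have the same color.
This means the graph contains an odd cycle.

The graph is NOT bipartite.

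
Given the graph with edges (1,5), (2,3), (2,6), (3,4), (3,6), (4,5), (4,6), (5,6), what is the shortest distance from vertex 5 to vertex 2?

Step 1: Build adjacency list:
  1: 5
  2: 3, 6
  3: 2, 4, 6
  4: 3, 5, 6
  5: 1, 4, 6
  6: 2, 3, 4, 5

Step 2: BFS from vertex 5 to find shortest path to 2:
  vertex 1 reached at distance 1
  vertex 4 reached at distance 1
  vertex 6 reached at distance 1
  vertex 3 reached at distance 2
  vertex 2 reached at distance 2

Step 3: Shortest path: 5 -> 6 -> 2
Path length: 2 edges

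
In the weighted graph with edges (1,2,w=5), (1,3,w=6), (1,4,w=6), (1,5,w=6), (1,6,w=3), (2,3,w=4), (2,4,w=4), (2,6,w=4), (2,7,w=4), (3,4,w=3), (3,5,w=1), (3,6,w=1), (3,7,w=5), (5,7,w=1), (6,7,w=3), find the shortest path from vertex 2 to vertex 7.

Step 1: Build adjacency list with weights:
  1: 2(w=5), 3(w=6), 4(w=6), 5(w=6), 6(w=3)
  2: 1(w=5), 3(w=4), 4(w=4), 6(w=4), 7(w=4)
  3: 1(w=6), 2(w=4), 4(w=3), 5(w=1), 6(w=1), 7(w=5)
  4: 1(w=6), 2(w=4), 3(w=3)
  5: 1(w=6), 3(w=1), 7(w=1)
  6: 1(w=3), 2(w=4), 3(w=1), 7(w=3)
  7: 2(w=4), 3(w=5), 5(w=1), 6(w=3)

Step 2: Apply Dijkstra's algorithm from vertex 2:
  Visit vertex 2 (distance=0)
    Update dist[1] = 5
    Update dist[3] = 4
    Update dist[4] = 4
    Update dist[6] = 4
    Update dist[7] = 4
  Visit vertex 3 (distance=4)
    Update dist[5] = 5
  Visit vertex 4 (distance=4)
  Visit vertex 6 (distance=4)
  Visit vertex 7 (distance=4)

Step 3: Shortest path: 2 -> 7
Total weight: 4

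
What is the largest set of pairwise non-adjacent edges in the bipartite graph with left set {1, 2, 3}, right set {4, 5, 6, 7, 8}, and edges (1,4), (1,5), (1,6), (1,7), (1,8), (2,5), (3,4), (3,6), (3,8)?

Step 1: List the neighbors of each left vertex:
  1: 4, 5, 6, 7, 8
  2: 5
  3: 4, 6, 8

Step 2: Greedily match left vertices, then look for augmenting paths:
  Match 1 -- 4
  Match 2 -- 5
  Match 3 -- 6
  No augmenting path remains.

Step 3: Verify this is maximum:
  Matching size 3 = min(|L|, |R|) = min(3, 5), which is an upper bound, so this matching is maximum.

Maximum matching: {(1,4), (2,5), (3,6)}
Size: 3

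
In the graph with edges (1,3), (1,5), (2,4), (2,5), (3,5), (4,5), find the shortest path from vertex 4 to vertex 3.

Step 1: Build adjacency list:
  1: 3, 5
  2: 4, 5
  3: 1, 5
  4: 2, 5
  5: 1, 2, 3, 4

Step 2: BFS from vertex 4 to find shortest path to 3:
  vertex 2 reached at distance 1
  vertex 5 reached at distance 1
  vertex 1 reached at distance 2
  vertex 3 reached at distance 2

Step 3: Shortest path: 4 -> 5 -> 3
Path length: 2 edges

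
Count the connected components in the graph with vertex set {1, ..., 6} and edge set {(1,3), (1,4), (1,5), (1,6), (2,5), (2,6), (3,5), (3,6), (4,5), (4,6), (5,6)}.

Step 1: Build adjacency list from edges:
  1: 3, 4, 5, 6
  2: 5, 6
  3: 1, 5, 6
  4: 1, 5, 6
  5: 1, 2, 3, 4, 6
  6: 1, 2, 3, 4, 5

Step 2: Run BFS/DFS from vertex 1:
  Visited: {1, 3, 4, 5, 6, 2}
  Reached 6 of 6 vertices

Step 3: All 6 vertices reached from vertex 1, so the graph is connected.
Number of connected components: 1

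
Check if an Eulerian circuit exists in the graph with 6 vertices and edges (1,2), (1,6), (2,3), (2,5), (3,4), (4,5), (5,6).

Step 1: Find the degree of each vertex:
  deg(1) = 2
  deg(2) = 3
  deg(3) = 2
  deg(4) = 2
  deg(5) = 3
  deg(6) = 2

Step 2: Count vertices with odd degree:
  Odd-degree vertices: 2, 5 (2 total)

Step 3: Apply Euler's theorem:
  - Eulerian circuit exists iff graph is connected and all vertices have even degree
  - Eulerian path exists iff graph is connected and has 0 or 2 odd-degree vertices

Graph is connected with exactly 2 odd-degree vertices (2, 5).
Eulerian path exists (starting and ending at the odd-degree vertices), but no Eulerian circuit.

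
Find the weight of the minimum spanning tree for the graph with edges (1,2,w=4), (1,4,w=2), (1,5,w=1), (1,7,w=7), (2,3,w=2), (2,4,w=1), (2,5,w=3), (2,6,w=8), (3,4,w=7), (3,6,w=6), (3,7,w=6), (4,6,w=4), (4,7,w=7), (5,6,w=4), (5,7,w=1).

Apply Kruskal's algorithm (sort edges by weight, add if no cycle):

Sorted edges by weight:
  (1,5) w=1
  (2,4) w=1
  (5,7) w=1
  (1,4) w=2
  (2,3) w=2
  (2,5) w=3
  (1,2) w=4
  (4,6) w=4
  (5,6) w=4
  (3,6) w=6
  (3,7) w=6
  (1,7) w=7
  (3,4) w=7
  (4,7) w=7
  (2,6) w=8

Add edge (1,5) w=1 -- no cycle. Running total: 1
Add edge (2,4) w=1 -- no cycle. Running total: 2
Add edge (5,7) w=1 -- no cycle. Running total: 3
Add edge (1,4) w=2 -- no cycle. Running total: 5
Add edge (2,3) w=2 -- no cycle. Running total: 7
Skip edge (2,5) w=3 -- would create cycle
Skip edge (1,2) w=4 -- would create cycle
Add edge (4,6) w=4 -- no cycle. Running total: 11

MST edges: (1,5,w=1), (2,4,w=1), (5,7,w=1), (1,4,w=2), (2,3,w=2), (4,6,w=4)
Total MST weight: 1 + 1 + 1 + 2 + 2 + 4 = 11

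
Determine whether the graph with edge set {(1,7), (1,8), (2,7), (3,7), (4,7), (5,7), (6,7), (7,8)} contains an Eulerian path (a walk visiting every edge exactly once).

Step 1: Find the degree of each vertex:
  deg(1) = 2
  deg(2) = 1
  deg(3) = 1
  deg(4) = 1
  deg(5) = 1
  deg(6) = 1
  deg(7) = 7
  deg(8) = 2

Step 2: Count vertices with odd degree:
  Odd-degree vertices: 2, 3, 4, 5, 6, 7 (6 total)

Step 3: Apply Euler's theorem:
  - Eulerian circuit exists iff graph is connected and all vertices have even degree
  - Eulerian path exists iff graph is connected and has 0 or 2 odd-degree vertices

Graph has 6 odd-degree vertices (need 0 or 2).
Neither Eulerian path nor Eulerian circuit exists.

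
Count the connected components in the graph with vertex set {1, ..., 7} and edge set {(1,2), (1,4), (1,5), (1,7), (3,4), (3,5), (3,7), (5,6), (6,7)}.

Step 1: Build adjacency list from edges:
  1: 2, 4, 5, 7
  2: 1
  3: 4, 5, 7
  4: 1, 3
  5: 1, 3, 6
  6: 5, 7
  7: 1, 3, 6

Step 2: Run BFS/DFS from vertex 1:
  Visited: {1, 2, 4, 5, 7, 3, 6}
  Reached 7 of 7 vertices

Step 3: All 7 vertices reached from vertex 1, so the graph is connected.
Number of connected components: 1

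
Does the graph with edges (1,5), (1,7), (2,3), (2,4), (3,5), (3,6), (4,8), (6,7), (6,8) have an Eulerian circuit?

Step 1: Find the degree of each vertex:
  deg(1) = 2
  deg(2) = 2
  deg(3) = 3
  deg(4) = 2
  deg(5) = 2
  deg(6) = 3
  deg(7) = 2
  deg(8) = 2

Step 2: Count vertices with odd degree:
  Odd-degree vertices: 3, 6 (2 total)

Step 3: Apply Euler's theorem:
  - Eulerian circuit exists iff graph is connected and all vertices have even degree
  - Eulerian path exists iff graph is connected and has 0 or 2 odd-degree vertices

Graph is connected with exactly 2 odd-degree vertices (3, 6).
Eulerian path exists (starting and ending at the odd-degree vertices), but no Eulerian circuit.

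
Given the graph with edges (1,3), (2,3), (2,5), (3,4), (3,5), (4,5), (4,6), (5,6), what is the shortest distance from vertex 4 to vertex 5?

Step 1: Build adjacency list:
  1: 3
  2: 3, 5
  3: 1, 2, 4, 5
  4: 3, 5, 6
  5: 2, 3, 4, 6
  6: 4, 5

Step 2: BFS from vertex 4 to find shortest path to 5:
  vertex 3 reached at distance 1
  vertex 5 reached at distance 1

Step 3: Shortest path: 4 -> 5
Path length: 1 edge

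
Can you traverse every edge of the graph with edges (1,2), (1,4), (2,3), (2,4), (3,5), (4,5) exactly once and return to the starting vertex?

Step 1: Find the degree of each vertex:
  deg(1) = 2
  deg(2) = 3
  deg(3) = 2
  deg(4) = 3
  deg(5) = 2

Step 2: Count vertices with odd degree:
  Odd-degree vertices: 2, 4 (2 total)

Step 3: Apply Euler's theorem:
  - Eulerian circuit exists iff graph is connected and all vertices have even degree
  - Eulerian path exists iff graph is connected and has 0 or 2 odd-degree vertices

Graph is connected with exactly 2 odd-degree vertices (2, 4).
Eulerian path exists (starting and ending at the odd-degree vertices), but no Eulerian circuit.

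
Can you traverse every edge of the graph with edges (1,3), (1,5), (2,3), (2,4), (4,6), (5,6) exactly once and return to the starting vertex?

Step 1: Find the degree of each vertex:
  deg(1) = 2
  deg(2) = 2
  deg(3) = 2
  deg(4) = 2
  deg(5) = 2
  deg(6) = 2

Step 2: Count vertices with odd degree:
  All vertices have even degree (0 odd-degree vertices)

Step 3: Apply Euler's theorem:
  - Eulerian circuit exists iff graph is connected and all vertices have even degree
  - Eulerian path exists iff graph is connected and has 0 or 2 odd-degree vertices

Graph is connected with 0 odd-degree vertices.
Both Eulerian circuit and Eulerian path exist.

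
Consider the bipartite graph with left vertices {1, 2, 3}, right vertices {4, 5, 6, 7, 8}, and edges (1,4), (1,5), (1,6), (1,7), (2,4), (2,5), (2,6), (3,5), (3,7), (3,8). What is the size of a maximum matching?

Step 1: List the neighbors of each left vertex:
  1: 4, 5, 6, 7
  2: 4, 5, 6
  3: 5, 7, 8

Step 2: Greedily match left vertices, then look for augmenting paths:
  Match 1 -- 4
  Match 2 -- 5
  Match 3 -- 7
  No augmenting path remains.

Step 3: Verify this is maximum:
  Matching size 3 = min(|L|, |R|) = min(3, 5), which is an upper bound, so this matching is maximum.

Maximum matching: {(1,4), (2,5), (3,7)}
Size: 3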